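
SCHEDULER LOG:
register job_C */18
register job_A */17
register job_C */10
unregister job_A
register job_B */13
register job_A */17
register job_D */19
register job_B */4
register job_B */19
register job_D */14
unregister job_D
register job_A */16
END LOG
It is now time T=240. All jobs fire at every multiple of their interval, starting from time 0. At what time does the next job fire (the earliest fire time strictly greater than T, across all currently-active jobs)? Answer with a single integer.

Op 1: register job_C */18 -> active={job_C:*/18}
Op 2: register job_A */17 -> active={job_A:*/17, job_C:*/18}
Op 3: register job_C */10 -> active={job_A:*/17, job_C:*/10}
Op 4: unregister job_A -> active={job_C:*/10}
Op 5: register job_B */13 -> active={job_B:*/13, job_C:*/10}
Op 6: register job_A */17 -> active={job_A:*/17, job_B:*/13, job_C:*/10}
Op 7: register job_D */19 -> active={job_A:*/17, job_B:*/13, job_C:*/10, job_D:*/19}
Op 8: register job_B */4 -> active={job_A:*/17, job_B:*/4, job_C:*/10, job_D:*/19}
Op 9: register job_B */19 -> active={job_A:*/17, job_B:*/19, job_C:*/10, job_D:*/19}
Op 10: register job_D */14 -> active={job_A:*/17, job_B:*/19, job_C:*/10, job_D:*/14}
Op 11: unregister job_D -> active={job_A:*/17, job_B:*/19, job_C:*/10}
Op 12: register job_A */16 -> active={job_A:*/16, job_B:*/19, job_C:*/10}
  job_A: interval 16, next fire after T=240 is 256
  job_B: interval 19, next fire after T=240 is 247
  job_C: interval 10, next fire after T=240 is 250
Earliest fire time = 247 (job job_B)

Answer: 247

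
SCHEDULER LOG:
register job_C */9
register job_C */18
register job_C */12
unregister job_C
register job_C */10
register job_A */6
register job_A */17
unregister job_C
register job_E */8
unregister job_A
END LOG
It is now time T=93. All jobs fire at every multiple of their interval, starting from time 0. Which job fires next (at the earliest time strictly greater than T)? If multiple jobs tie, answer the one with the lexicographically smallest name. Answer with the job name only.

Op 1: register job_C */9 -> active={job_C:*/9}
Op 2: register job_C */18 -> active={job_C:*/18}
Op 3: register job_C */12 -> active={job_C:*/12}
Op 4: unregister job_C -> active={}
Op 5: register job_C */10 -> active={job_C:*/10}
Op 6: register job_A */6 -> active={job_A:*/6, job_C:*/10}
Op 7: register job_A */17 -> active={job_A:*/17, job_C:*/10}
Op 8: unregister job_C -> active={job_A:*/17}
Op 9: register job_E */8 -> active={job_A:*/17, job_E:*/8}
Op 10: unregister job_A -> active={job_E:*/8}
  job_E: interval 8, next fire after T=93 is 96
Earliest = 96, winner (lex tiebreak) = job_E

Answer: job_E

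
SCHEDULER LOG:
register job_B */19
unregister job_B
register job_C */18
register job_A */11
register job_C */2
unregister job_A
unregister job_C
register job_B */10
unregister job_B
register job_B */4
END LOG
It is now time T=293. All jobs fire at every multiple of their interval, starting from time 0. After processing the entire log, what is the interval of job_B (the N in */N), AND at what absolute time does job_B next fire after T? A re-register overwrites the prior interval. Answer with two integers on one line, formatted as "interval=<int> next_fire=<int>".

Op 1: register job_B */19 -> active={job_B:*/19}
Op 2: unregister job_B -> active={}
Op 3: register job_C */18 -> active={job_C:*/18}
Op 4: register job_A */11 -> active={job_A:*/11, job_C:*/18}
Op 5: register job_C */2 -> active={job_A:*/11, job_C:*/2}
Op 6: unregister job_A -> active={job_C:*/2}
Op 7: unregister job_C -> active={}
Op 8: register job_B */10 -> active={job_B:*/10}
Op 9: unregister job_B -> active={}
Op 10: register job_B */4 -> active={job_B:*/4}
Final interval of job_B = 4
Next fire of job_B after T=293: (293//4+1)*4 = 296

Answer: interval=4 next_fire=296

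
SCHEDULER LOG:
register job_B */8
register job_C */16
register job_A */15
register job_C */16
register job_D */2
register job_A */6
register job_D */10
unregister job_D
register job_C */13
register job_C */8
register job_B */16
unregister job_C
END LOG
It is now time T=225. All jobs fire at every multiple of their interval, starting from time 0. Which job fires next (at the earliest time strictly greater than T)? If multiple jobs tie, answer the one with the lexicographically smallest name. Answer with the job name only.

Answer: job_A

Derivation:
Op 1: register job_B */8 -> active={job_B:*/8}
Op 2: register job_C */16 -> active={job_B:*/8, job_C:*/16}
Op 3: register job_A */15 -> active={job_A:*/15, job_B:*/8, job_C:*/16}
Op 4: register job_C */16 -> active={job_A:*/15, job_B:*/8, job_C:*/16}
Op 5: register job_D */2 -> active={job_A:*/15, job_B:*/8, job_C:*/16, job_D:*/2}
Op 6: register job_A */6 -> active={job_A:*/6, job_B:*/8, job_C:*/16, job_D:*/2}
Op 7: register job_D */10 -> active={job_A:*/6, job_B:*/8, job_C:*/16, job_D:*/10}
Op 8: unregister job_D -> active={job_A:*/6, job_B:*/8, job_C:*/16}
Op 9: register job_C */13 -> active={job_A:*/6, job_B:*/8, job_C:*/13}
Op 10: register job_C */8 -> active={job_A:*/6, job_B:*/8, job_C:*/8}
Op 11: register job_B */16 -> active={job_A:*/6, job_B:*/16, job_C:*/8}
Op 12: unregister job_C -> active={job_A:*/6, job_B:*/16}
  job_A: interval 6, next fire after T=225 is 228
  job_B: interval 16, next fire after T=225 is 240
Earliest = 228, winner (lex tiebreak) = job_A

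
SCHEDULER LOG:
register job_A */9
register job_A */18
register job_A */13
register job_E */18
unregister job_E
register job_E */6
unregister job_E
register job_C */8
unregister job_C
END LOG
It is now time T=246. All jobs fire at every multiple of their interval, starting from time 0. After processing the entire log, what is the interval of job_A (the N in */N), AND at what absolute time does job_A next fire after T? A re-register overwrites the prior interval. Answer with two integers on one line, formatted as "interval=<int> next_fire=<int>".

Op 1: register job_A */9 -> active={job_A:*/9}
Op 2: register job_A */18 -> active={job_A:*/18}
Op 3: register job_A */13 -> active={job_A:*/13}
Op 4: register job_E */18 -> active={job_A:*/13, job_E:*/18}
Op 5: unregister job_E -> active={job_A:*/13}
Op 6: register job_E */6 -> active={job_A:*/13, job_E:*/6}
Op 7: unregister job_E -> active={job_A:*/13}
Op 8: register job_C */8 -> active={job_A:*/13, job_C:*/8}
Op 9: unregister job_C -> active={job_A:*/13}
Final interval of job_A = 13
Next fire of job_A after T=246: (246//13+1)*13 = 247

Answer: interval=13 next_fire=247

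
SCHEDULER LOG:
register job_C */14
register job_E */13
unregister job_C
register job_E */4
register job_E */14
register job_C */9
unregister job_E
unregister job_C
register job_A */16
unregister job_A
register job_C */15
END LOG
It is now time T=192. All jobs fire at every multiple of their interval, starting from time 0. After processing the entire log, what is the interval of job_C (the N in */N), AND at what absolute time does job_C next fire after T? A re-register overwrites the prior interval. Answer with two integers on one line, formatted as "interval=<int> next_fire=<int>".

Op 1: register job_C */14 -> active={job_C:*/14}
Op 2: register job_E */13 -> active={job_C:*/14, job_E:*/13}
Op 3: unregister job_C -> active={job_E:*/13}
Op 4: register job_E */4 -> active={job_E:*/4}
Op 5: register job_E */14 -> active={job_E:*/14}
Op 6: register job_C */9 -> active={job_C:*/9, job_E:*/14}
Op 7: unregister job_E -> active={job_C:*/9}
Op 8: unregister job_C -> active={}
Op 9: register job_A */16 -> active={job_A:*/16}
Op 10: unregister job_A -> active={}
Op 11: register job_C */15 -> active={job_C:*/15}
Final interval of job_C = 15
Next fire of job_C after T=192: (192//15+1)*15 = 195

Answer: interval=15 next_fire=195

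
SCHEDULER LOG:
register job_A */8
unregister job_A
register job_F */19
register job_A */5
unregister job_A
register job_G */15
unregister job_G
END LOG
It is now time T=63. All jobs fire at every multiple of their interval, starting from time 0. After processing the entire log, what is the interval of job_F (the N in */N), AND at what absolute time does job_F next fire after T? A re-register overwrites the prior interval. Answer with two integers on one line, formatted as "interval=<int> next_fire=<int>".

Answer: interval=19 next_fire=76

Derivation:
Op 1: register job_A */8 -> active={job_A:*/8}
Op 2: unregister job_A -> active={}
Op 3: register job_F */19 -> active={job_F:*/19}
Op 4: register job_A */5 -> active={job_A:*/5, job_F:*/19}
Op 5: unregister job_A -> active={job_F:*/19}
Op 6: register job_G */15 -> active={job_F:*/19, job_G:*/15}
Op 7: unregister job_G -> active={job_F:*/19}
Final interval of job_F = 19
Next fire of job_F after T=63: (63//19+1)*19 = 76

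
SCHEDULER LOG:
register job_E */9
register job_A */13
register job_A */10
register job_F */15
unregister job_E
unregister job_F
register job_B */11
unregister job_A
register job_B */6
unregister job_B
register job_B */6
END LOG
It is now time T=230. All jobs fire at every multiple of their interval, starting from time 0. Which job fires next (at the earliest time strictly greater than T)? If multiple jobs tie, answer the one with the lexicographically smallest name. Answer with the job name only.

Op 1: register job_E */9 -> active={job_E:*/9}
Op 2: register job_A */13 -> active={job_A:*/13, job_E:*/9}
Op 3: register job_A */10 -> active={job_A:*/10, job_E:*/9}
Op 4: register job_F */15 -> active={job_A:*/10, job_E:*/9, job_F:*/15}
Op 5: unregister job_E -> active={job_A:*/10, job_F:*/15}
Op 6: unregister job_F -> active={job_A:*/10}
Op 7: register job_B */11 -> active={job_A:*/10, job_B:*/11}
Op 8: unregister job_A -> active={job_B:*/11}
Op 9: register job_B */6 -> active={job_B:*/6}
Op 10: unregister job_B -> active={}
Op 11: register job_B */6 -> active={job_B:*/6}
  job_B: interval 6, next fire after T=230 is 234
Earliest = 234, winner (lex tiebreak) = job_B

Answer: job_B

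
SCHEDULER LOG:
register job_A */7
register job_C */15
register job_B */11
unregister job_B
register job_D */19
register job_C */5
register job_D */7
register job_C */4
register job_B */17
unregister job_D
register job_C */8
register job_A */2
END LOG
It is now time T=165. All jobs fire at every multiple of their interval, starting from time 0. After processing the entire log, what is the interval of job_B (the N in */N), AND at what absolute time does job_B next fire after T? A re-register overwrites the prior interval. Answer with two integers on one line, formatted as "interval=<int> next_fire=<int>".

Op 1: register job_A */7 -> active={job_A:*/7}
Op 2: register job_C */15 -> active={job_A:*/7, job_C:*/15}
Op 3: register job_B */11 -> active={job_A:*/7, job_B:*/11, job_C:*/15}
Op 4: unregister job_B -> active={job_A:*/7, job_C:*/15}
Op 5: register job_D */19 -> active={job_A:*/7, job_C:*/15, job_D:*/19}
Op 6: register job_C */5 -> active={job_A:*/7, job_C:*/5, job_D:*/19}
Op 7: register job_D */7 -> active={job_A:*/7, job_C:*/5, job_D:*/7}
Op 8: register job_C */4 -> active={job_A:*/7, job_C:*/4, job_D:*/7}
Op 9: register job_B */17 -> active={job_A:*/7, job_B:*/17, job_C:*/4, job_D:*/7}
Op 10: unregister job_D -> active={job_A:*/7, job_B:*/17, job_C:*/4}
Op 11: register job_C */8 -> active={job_A:*/7, job_B:*/17, job_C:*/8}
Op 12: register job_A */2 -> active={job_A:*/2, job_B:*/17, job_C:*/8}
Final interval of job_B = 17
Next fire of job_B after T=165: (165//17+1)*17 = 170

Answer: interval=17 next_fire=170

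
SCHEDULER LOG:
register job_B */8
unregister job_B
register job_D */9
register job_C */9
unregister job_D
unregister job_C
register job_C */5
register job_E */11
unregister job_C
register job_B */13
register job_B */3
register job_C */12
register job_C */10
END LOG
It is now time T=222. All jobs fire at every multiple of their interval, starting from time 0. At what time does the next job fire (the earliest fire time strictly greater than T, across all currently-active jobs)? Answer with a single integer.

Op 1: register job_B */8 -> active={job_B:*/8}
Op 2: unregister job_B -> active={}
Op 3: register job_D */9 -> active={job_D:*/9}
Op 4: register job_C */9 -> active={job_C:*/9, job_D:*/9}
Op 5: unregister job_D -> active={job_C:*/9}
Op 6: unregister job_C -> active={}
Op 7: register job_C */5 -> active={job_C:*/5}
Op 8: register job_E */11 -> active={job_C:*/5, job_E:*/11}
Op 9: unregister job_C -> active={job_E:*/11}
Op 10: register job_B */13 -> active={job_B:*/13, job_E:*/11}
Op 11: register job_B */3 -> active={job_B:*/3, job_E:*/11}
Op 12: register job_C */12 -> active={job_B:*/3, job_C:*/12, job_E:*/11}
Op 13: register job_C */10 -> active={job_B:*/3, job_C:*/10, job_E:*/11}
  job_B: interval 3, next fire after T=222 is 225
  job_C: interval 10, next fire after T=222 is 230
  job_E: interval 11, next fire after T=222 is 231
Earliest fire time = 225 (job job_B)

Answer: 225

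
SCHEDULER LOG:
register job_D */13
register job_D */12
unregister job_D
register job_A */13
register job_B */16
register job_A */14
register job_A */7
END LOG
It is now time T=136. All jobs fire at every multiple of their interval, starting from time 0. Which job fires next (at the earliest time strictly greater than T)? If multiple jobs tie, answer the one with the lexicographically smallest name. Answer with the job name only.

Answer: job_A

Derivation:
Op 1: register job_D */13 -> active={job_D:*/13}
Op 2: register job_D */12 -> active={job_D:*/12}
Op 3: unregister job_D -> active={}
Op 4: register job_A */13 -> active={job_A:*/13}
Op 5: register job_B */16 -> active={job_A:*/13, job_B:*/16}
Op 6: register job_A */14 -> active={job_A:*/14, job_B:*/16}
Op 7: register job_A */7 -> active={job_A:*/7, job_B:*/16}
  job_A: interval 7, next fire after T=136 is 140
  job_B: interval 16, next fire after T=136 is 144
Earliest = 140, winner (lex tiebreak) = job_A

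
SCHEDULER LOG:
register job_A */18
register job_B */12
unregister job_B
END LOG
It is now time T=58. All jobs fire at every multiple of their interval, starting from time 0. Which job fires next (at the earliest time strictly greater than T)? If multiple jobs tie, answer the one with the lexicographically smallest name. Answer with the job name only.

Answer: job_A

Derivation:
Op 1: register job_A */18 -> active={job_A:*/18}
Op 2: register job_B */12 -> active={job_A:*/18, job_B:*/12}
Op 3: unregister job_B -> active={job_A:*/18}
  job_A: interval 18, next fire after T=58 is 72
Earliest = 72, winner (lex tiebreak) = job_A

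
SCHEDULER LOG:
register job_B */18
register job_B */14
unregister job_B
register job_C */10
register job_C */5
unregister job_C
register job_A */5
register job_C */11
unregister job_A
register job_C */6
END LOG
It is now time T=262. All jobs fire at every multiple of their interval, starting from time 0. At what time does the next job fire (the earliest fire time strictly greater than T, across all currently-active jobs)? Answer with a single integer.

Op 1: register job_B */18 -> active={job_B:*/18}
Op 2: register job_B */14 -> active={job_B:*/14}
Op 3: unregister job_B -> active={}
Op 4: register job_C */10 -> active={job_C:*/10}
Op 5: register job_C */5 -> active={job_C:*/5}
Op 6: unregister job_C -> active={}
Op 7: register job_A */5 -> active={job_A:*/5}
Op 8: register job_C */11 -> active={job_A:*/5, job_C:*/11}
Op 9: unregister job_A -> active={job_C:*/11}
Op 10: register job_C */6 -> active={job_C:*/6}
  job_C: interval 6, next fire after T=262 is 264
Earliest fire time = 264 (job job_C)

Answer: 264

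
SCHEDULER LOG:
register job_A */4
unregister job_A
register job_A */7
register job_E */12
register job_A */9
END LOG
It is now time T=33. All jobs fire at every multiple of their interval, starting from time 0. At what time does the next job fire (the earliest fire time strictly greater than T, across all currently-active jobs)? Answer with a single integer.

Answer: 36

Derivation:
Op 1: register job_A */4 -> active={job_A:*/4}
Op 2: unregister job_A -> active={}
Op 3: register job_A */7 -> active={job_A:*/7}
Op 4: register job_E */12 -> active={job_A:*/7, job_E:*/12}
Op 5: register job_A */9 -> active={job_A:*/9, job_E:*/12}
  job_A: interval 9, next fire after T=33 is 36
  job_E: interval 12, next fire after T=33 is 36
Earliest fire time = 36 (job job_A)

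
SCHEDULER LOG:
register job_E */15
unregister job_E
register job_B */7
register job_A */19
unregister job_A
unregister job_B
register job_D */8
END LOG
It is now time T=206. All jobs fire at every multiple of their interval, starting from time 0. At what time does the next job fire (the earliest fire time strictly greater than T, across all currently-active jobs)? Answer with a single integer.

Op 1: register job_E */15 -> active={job_E:*/15}
Op 2: unregister job_E -> active={}
Op 3: register job_B */7 -> active={job_B:*/7}
Op 4: register job_A */19 -> active={job_A:*/19, job_B:*/7}
Op 5: unregister job_A -> active={job_B:*/7}
Op 6: unregister job_B -> active={}
Op 7: register job_D */8 -> active={job_D:*/8}
  job_D: interval 8, next fire after T=206 is 208
Earliest fire time = 208 (job job_D)

Answer: 208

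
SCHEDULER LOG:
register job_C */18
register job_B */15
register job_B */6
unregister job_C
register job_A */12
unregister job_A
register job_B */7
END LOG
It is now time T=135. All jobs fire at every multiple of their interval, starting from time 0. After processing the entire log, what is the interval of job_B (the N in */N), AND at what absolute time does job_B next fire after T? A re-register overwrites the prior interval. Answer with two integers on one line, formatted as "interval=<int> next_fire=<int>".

Op 1: register job_C */18 -> active={job_C:*/18}
Op 2: register job_B */15 -> active={job_B:*/15, job_C:*/18}
Op 3: register job_B */6 -> active={job_B:*/6, job_C:*/18}
Op 4: unregister job_C -> active={job_B:*/6}
Op 5: register job_A */12 -> active={job_A:*/12, job_B:*/6}
Op 6: unregister job_A -> active={job_B:*/6}
Op 7: register job_B */7 -> active={job_B:*/7}
Final interval of job_B = 7
Next fire of job_B after T=135: (135//7+1)*7 = 140

Answer: interval=7 next_fire=140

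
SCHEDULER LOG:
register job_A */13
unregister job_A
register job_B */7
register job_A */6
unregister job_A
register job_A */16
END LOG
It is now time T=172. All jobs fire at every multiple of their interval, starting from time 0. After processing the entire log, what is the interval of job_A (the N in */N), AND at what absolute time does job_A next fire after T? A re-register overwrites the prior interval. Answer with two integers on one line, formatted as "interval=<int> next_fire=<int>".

Answer: interval=16 next_fire=176

Derivation:
Op 1: register job_A */13 -> active={job_A:*/13}
Op 2: unregister job_A -> active={}
Op 3: register job_B */7 -> active={job_B:*/7}
Op 4: register job_A */6 -> active={job_A:*/6, job_B:*/7}
Op 5: unregister job_A -> active={job_B:*/7}
Op 6: register job_A */16 -> active={job_A:*/16, job_B:*/7}
Final interval of job_A = 16
Next fire of job_A after T=172: (172//16+1)*16 = 176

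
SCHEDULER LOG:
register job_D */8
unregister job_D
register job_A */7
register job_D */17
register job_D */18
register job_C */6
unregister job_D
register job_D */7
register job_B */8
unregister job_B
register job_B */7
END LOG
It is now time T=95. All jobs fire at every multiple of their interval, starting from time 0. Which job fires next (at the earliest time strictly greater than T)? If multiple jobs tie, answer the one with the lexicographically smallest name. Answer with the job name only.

Op 1: register job_D */8 -> active={job_D:*/8}
Op 2: unregister job_D -> active={}
Op 3: register job_A */7 -> active={job_A:*/7}
Op 4: register job_D */17 -> active={job_A:*/7, job_D:*/17}
Op 5: register job_D */18 -> active={job_A:*/7, job_D:*/18}
Op 6: register job_C */6 -> active={job_A:*/7, job_C:*/6, job_D:*/18}
Op 7: unregister job_D -> active={job_A:*/7, job_C:*/6}
Op 8: register job_D */7 -> active={job_A:*/7, job_C:*/6, job_D:*/7}
Op 9: register job_B */8 -> active={job_A:*/7, job_B:*/8, job_C:*/6, job_D:*/7}
Op 10: unregister job_B -> active={job_A:*/7, job_C:*/6, job_D:*/7}
Op 11: register job_B */7 -> active={job_A:*/7, job_B:*/7, job_C:*/6, job_D:*/7}
  job_A: interval 7, next fire after T=95 is 98
  job_B: interval 7, next fire after T=95 is 98
  job_C: interval 6, next fire after T=95 is 96
  job_D: interval 7, next fire after T=95 is 98
Earliest = 96, winner (lex tiebreak) = job_C

Answer: job_C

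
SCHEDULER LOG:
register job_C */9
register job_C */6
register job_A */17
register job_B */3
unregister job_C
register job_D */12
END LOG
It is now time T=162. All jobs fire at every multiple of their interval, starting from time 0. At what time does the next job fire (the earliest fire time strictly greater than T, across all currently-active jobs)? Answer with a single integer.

Op 1: register job_C */9 -> active={job_C:*/9}
Op 2: register job_C */6 -> active={job_C:*/6}
Op 3: register job_A */17 -> active={job_A:*/17, job_C:*/6}
Op 4: register job_B */3 -> active={job_A:*/17, job_B:*/3, job_C:*/6}
Op 5: unregister job_C -> active={job_A:*/17, job_B:*/3}
Op 6: register job_D */12 -> active={job_A:*/17, job_B:*/3, job_D:*/12}
  job_A: interval 17, next fire after T=162 is 170
  job_B: interval 3, next fire after T=162 is 165
  job_D: interval 12, next fire after T=162 is 168
Earliest fire time = 165 (job job_B)

Answer: 165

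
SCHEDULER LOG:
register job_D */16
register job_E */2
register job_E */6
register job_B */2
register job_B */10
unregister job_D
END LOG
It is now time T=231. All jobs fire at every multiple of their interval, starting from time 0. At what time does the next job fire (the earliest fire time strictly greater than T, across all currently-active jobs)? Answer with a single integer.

Op 1: register job_D */16 -> active={job_D:*/16}
Op 2: register job_E */2 -> active={job_D:*/16, job_E:*/2}
Op 3: register job_E */6 -> active={job_D:*/16, job_E:*/6}
Op 4: register job_B */2 -> active={job_B:*/2, job_D:*/16, job_E:*/6}
Op 5: register job_B */10 -> active={job_B:*/10, job_D:*/16, job_E:*/6}
Op 6: unregister job_D -> active={job_B:*/10, job_E:*/6}
  job_B: interval 10, next fire after T=231 is 240
  job_E: interval 6, next fire after T=231 is 234
Earliest fire time = 234 (job job_E)

Answer: 234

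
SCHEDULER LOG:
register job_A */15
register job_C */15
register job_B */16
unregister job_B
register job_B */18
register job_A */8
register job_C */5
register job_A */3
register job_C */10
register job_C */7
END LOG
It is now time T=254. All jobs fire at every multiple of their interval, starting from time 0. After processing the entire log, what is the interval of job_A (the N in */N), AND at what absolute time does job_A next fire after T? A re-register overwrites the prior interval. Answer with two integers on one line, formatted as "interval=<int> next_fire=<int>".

Answer: interval=3 next_fire=255

Derivation:
Op 1: register job_A */15 -> active={job_A:*/15}
Op 2: register job_C */15 -> active={job_A:*/15, job_C:*/15}
Op 3: register job_B */16 -> active={job_A:*/15, job_B:*/16, job_C:*/15}
Op 4: unregister job_B -> active={job_A:*/15, job_C:*/15}
Op 5: register job_B */18 -> active={job_A:*/15, job_B:*/18, job_C:*/15}
Op 6: register job_A */8 -> active={job_A:*/8, job_B:*/18, job_C:*/15}
Op 7: register job_C */5 -> active={job_A:*/8, job_B:*/18, job_C:*/5}
Op 8: register job_A */3 -> active={job_A:*/3, job_B:*/18, job_C:*/5}
Op 9: register job_C */10 -> active={job_A:*/3, job_B:*/18, job_C:*/10}
Op 10: register job_C */7 -> active={job_A:*/3, job_B:*/18, job_C:*/7}
Final interval of job_A = 3
Next fire of job_A after T=254: (254//3+1)*3 = 255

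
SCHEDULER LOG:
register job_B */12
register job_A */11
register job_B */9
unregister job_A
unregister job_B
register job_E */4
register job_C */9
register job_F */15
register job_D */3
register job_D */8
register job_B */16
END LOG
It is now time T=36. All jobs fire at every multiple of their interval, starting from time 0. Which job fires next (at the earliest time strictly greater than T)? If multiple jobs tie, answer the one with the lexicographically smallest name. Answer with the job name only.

Op 1: register job_B */12 -> active={job_B:*/12}
Op 2: register job_A */11 -> active={job_A:*/11, job_B:*/12}
Op 3: register job_B */9 -> active={job_A:*/11, job_B:*/9}
Op 4: unregister job_A -> active={job_B:*/9}
Op 5: unregister job_B -> active={}
Op 6: register job_E */4 -> active={job_E:*/4}
Op 7: register job_C */9 -> active={job_C:*/9, job_E:*/4}
Op 8: register job_F */15 -> active={job_C:*/9, job_E:*/4, job_F:*/15}
Op 9: register job_D */3 -> active={job_C:*/9, job_D:*/3, job_E:*/4, job_F:*/15}
Op 10: register job_D */8 -> active={job_C:*/9, job_D:*/8, job_E:*/4, job_F:*/15}
Op 11: register job_B */16 -> active={job_B:*/16, job_C:*/9, job_D:*/8, job_E:*/4, job_F:*/15}
  job_B: interval 16, next fire after T=36 is 48
  job_C: interval 9, next fire after T=36 is 45
  job_D: interval 8, next fire after T=36 is 40
  job_E: interval 4, next fire after T=36 is 40
  job_F: interval 15, next fire after T=36 is 45
Earliest = 40, winner (lex tiebreak) = job_D

Answer: job_D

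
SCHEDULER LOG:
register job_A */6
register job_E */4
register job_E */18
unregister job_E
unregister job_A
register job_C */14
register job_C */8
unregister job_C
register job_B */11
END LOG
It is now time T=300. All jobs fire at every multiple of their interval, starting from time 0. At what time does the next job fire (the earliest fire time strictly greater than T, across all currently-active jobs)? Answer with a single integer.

Answer: 308

Derivation:
Op 1: register job_A */6 -> active={job_A:*/6}
Op 2: register job_E */4 -> active={job_A:*/6, job_E:*/4}
Op 3: register job_E */18 -> active={job_A:*/6, job_E:*/18}
Op 4: unregister job_E -> active={job_A:*/6}
Op 5: unregister job_A -> active={}
Op 6: register job_C */14 -> active={job_C:*/14}
Op 7: register job_C */8 -> active={job_C:*/8}
Op 8: unregister job_C -> active={}
Op 9: register job_B */11 -> active={job_B:*/11}
  job_B: interval 11, next fire after T=300 is 308
Earliest fire time = 308 (job job_B)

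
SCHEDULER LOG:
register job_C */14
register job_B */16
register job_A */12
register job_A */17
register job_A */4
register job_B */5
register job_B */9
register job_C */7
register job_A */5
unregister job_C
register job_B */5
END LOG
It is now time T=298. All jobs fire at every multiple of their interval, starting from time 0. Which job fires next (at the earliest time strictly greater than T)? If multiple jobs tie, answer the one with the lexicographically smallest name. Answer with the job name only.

Answer: job_A

Derivation:
Op 1: register job_C */14 -> active={job_C:*/14}
Op 2: register job_B */16 -> active={job_B:*/16, job_C:*/14}
Op 3: register job_A */12 -> active={job_A:*/12, job_B:*/16, job_C:*/14}
Op 4: register job_A */17 -> active={job_A:*/17, job_B:*/16, job_C:*/14}
Op 5: register job_A */4 -> active={job_A:*/4, job_B:*/16, job_C:*/14}
Op 6: register job_B */5 -> active={job_A:*/4, job_B:*/5, job_C:*/14}
Op 7: register job_B */9 -> active={job_A:*/4, job_B:*/9, job_C:*/14}
Op 8: register job_C */7 -> active={job_A:*/4, job_B:*/9, job_C:*/7}
Op 9: register job_A */5 -> active={job_A:*/5, job_B:*/9, job_C:*/7}
Op 10: unregister job_C -> active={job_A:*/5, job_B:*/9}
Op 11: register job_B */5 -> active={job_A:*/5, job_B:*/5}
  job_A: interval 5, next fire after T=298 is 300
  job_B: interval 5, next fire after T=298 is 300
Earliest = 300, winner (lex tiebreak) = job_A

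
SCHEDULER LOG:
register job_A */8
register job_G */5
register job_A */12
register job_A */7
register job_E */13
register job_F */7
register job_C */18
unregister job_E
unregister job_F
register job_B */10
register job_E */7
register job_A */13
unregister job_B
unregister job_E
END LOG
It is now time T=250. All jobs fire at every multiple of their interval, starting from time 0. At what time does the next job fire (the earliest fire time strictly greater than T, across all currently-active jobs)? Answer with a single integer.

Answer: 252

Derivation:
Op 1: register job_A */8 -> active={job_A:*/8}
Op 2: register job_G */5 -> active={job_A:*/8, job_G:*/5}
Op 3: register job_A */12 -> active={job_A:*/12, job_G:*/5}
Op 4: register job_A */7 -> active={job_A:*/7, job_G:*/5}
Op 5: register job_E */13 -> active={job_A:*/7, job_E:*/13, job_G:*/5}
Op 6: register job_F */7 -> active={job_A:*/7, job_E:*/13, job_F:*/7, job_G:*/5}
Op 7: register job_C */18 -> active={job_A:*/7, job_C:*/18, job_E:*/13, job_F:*/7, job_G:*/5}
Op 8: unregister job_E -> active={job_A:*/7, job_C:*/18, job_F:*/7, job_G:*/5}
Op 9: unregister job_F -> active={job_A:*/7, job_C:*/18, job_G:*/5}
Op 10: register job_B */10 -> active={job_A:*/7, job_B:*/10, job_C:*/18, job_G:*/5}
Op 11: register job_E */7 -> active={job_A:*/7, job_B:*/10, job_C:*/18, job_E:*/7, job_G:*/5}
Op 12: register job_A */13 -> active={job_A:*/13, job_B:*/10, job_C:*/18, job_E:*/7, job_G:*/5}
Op 13: unregister job_B -> active={job_A:*/13, job_C:*/18, job_E:*/7, job_G:*/5}
Op 14: unregister job_E -> active={job_A:*/13, job_C:*/18, job_G:*/5}
  job_A: interval 13, next fire after T=250 is 260
  job_C: interval 18, next fire after T=250 is 252
  job_G: interval 5, next fire after T=250 is 255
Earliest fire time = 252 (job job_C)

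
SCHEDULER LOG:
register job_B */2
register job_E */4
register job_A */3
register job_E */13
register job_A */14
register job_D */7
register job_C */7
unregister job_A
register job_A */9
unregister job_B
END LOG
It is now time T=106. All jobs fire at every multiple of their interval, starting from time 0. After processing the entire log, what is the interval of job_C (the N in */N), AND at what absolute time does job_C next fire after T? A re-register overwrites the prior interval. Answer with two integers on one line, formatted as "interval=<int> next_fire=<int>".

Op 1: register job_B */2 -> active={job_B:*/2}
Op 2: register job_E */4 -> active={job_B:*/2, job_E:*/4}
Op 3: register job_A */3 -> active={job_A:*/3, job_B:*/2, job_E:*/4}
Op 4: register job_E */13 -> active={job_A:*/3, job_B:*/2, job_E:*/13}
Op 5: register job_A */14 -> active={job_A:*/14, job_B:*/2, job_E:*/13}
Op 6: register job_D */7 -> active={job_A:*/14, job_B:*/2, job_D:*/7, job_E:*/13}
Op 7: register job_C */7 -> active={job_A:*/14, job_B:*/2, job_C:*/7, job_D:*/7, job_E:*/13}
Op 8: unregister job_A -> active={job_B:*/2, job_C:*/7, job_D:*/7, job_E:*/13}
Op 9: register job_A */9 -> active={job_A:*/9, job_B:*/2, job_C:*/7, job_D:*/7, job_E:*/13}
Op 10: unregister job_B -> active={job_A:*/9, job_C:*/7, job_D:*/7, job_E:*/13}
Final interval of job_C = 7
Next fire of job_C after T=106: (106//7+1)*7 = 112

Answer: interval=7 next_fire=112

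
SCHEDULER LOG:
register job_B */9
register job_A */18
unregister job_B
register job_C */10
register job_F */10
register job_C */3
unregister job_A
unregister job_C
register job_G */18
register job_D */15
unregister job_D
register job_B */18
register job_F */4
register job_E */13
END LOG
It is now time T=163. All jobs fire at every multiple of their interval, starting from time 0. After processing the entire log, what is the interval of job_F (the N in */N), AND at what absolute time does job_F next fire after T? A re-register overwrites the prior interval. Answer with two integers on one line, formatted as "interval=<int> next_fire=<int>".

Op 1: register job_B */9 -> active={job_B:*/9}
Op 2: register job_A */18 -> active={job_A:*/18, job_B:*/9}
Op 3: unregister job_B -> active={job_A:*/18}
Op 4: register job_C */10 -> active={job_A:*/18, job_C:*/10}
Op 5: register job_F */10 -> active={job_A:*/18, job_C:*/10, job_F:*/10}
Op 6: register job_C */3 -> active={job_A:*/18, job_C:*/3, job_F:*/10}
Op 7: unregister job_A -> active={job_C:*/3, job_F:*/10}
Op 8: unregister job_C -> active={job_F:*/10}
Op 9: register job_G */18 -> active={job_F:*/10, job_G:*/18}
Op 10: register job_D */15 -> active={job_D:*/15, job_F:*/10, job_G:*/18}
Op 11: unregister job_D -> active={job_F:*/10, job_G:*/18}
Op 12: register job_B */18 -> active={job_B:*/18, job_F:*/10, job_G:*/18}
Op 13: register job_F */4 -> active={job_B:*/18, job_F:*/4, job_G:*/18}
Op 14: register job_E */13 -> active={job_B:*/18, job_E:*/13, job_F:*/4, job_G:*/18}
Final interval of job_F = 4
Next fire of job_F after T=163: (163//4+1)*4 = 164

Answer: interval=4 next_fire=164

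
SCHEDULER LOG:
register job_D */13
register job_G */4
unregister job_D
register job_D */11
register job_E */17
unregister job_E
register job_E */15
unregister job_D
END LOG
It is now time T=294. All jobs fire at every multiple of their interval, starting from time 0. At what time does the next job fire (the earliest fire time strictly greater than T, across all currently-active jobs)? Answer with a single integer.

Op 1: register job_D */13 -> active={job_D:*/13}
Op 2: register job_G */4 -> active={job_D:*/13, job_G:*/4}
Op 3: unregister job_D -> active={job_G:*/4}
Op 4: register job_D */11 -> active={job_D:*/11, job_G:*/4}
Op 5: register job_E */17 -> active={job_D:*/11, job_E:*/17, job_G:*/4}
Op 6: unregister job_E -> active={job_D:*/11, job_G:*/4}
Op 7: register job_E */15 -> active={job_D:*/11, job_E:*/15, job_G:*/4}
Op 8: unregister job_D -> active={job_E:*/15, job_G:*/4}
  job_E: interval 15, next fire after T=294 is 300
  job_G: interval 4, next fire after T=294 is 296
Earliest fire time = 296 (job job_G)

Answer: 296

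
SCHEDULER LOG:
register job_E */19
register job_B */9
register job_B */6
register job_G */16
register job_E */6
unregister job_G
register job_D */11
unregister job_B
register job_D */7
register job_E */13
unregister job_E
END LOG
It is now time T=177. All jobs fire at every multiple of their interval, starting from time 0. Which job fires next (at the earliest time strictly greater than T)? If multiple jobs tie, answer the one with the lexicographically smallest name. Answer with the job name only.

Answer: job_D

Derivation:
Op 1: register job_E */19 -> active={job_E:*/19}
Op 2: register job_B */9 -> active={job_B:*/9, job_E:*/19}
Op 3: register job_B */6 -> active={job_B:*/6, job_E:*/19}
Op 4: register job_G */16 -> active={job_B:*/6, job_E:*/19, job_G:*/16}
Op 5: register job_E */6 -> active={job_B:*/6, job_E:*/6, job_G:*/16}
Op 6: unregister job_G -> active={job_B:*/6, job_E:*/6}
Op 7: register job_D */11 -> active={job_B:*/6, job_D:*/11, job_E:*/6}
Op 8: unregister job_B -> active={job_D:*/11, job_E:*/6}
Op 9: register job_D */7 -> active={job_D:*/7, job_E:*/6}
Op 10: register job_E */13 -> active={job_D:*/7, job_E:*/13}
Op 11: unregister job_E -> active={job_D:*/7}
  job_D: interval 7, next fire after T=177 is 182
Earliest = 182, winner (lex tiebreak) = job_D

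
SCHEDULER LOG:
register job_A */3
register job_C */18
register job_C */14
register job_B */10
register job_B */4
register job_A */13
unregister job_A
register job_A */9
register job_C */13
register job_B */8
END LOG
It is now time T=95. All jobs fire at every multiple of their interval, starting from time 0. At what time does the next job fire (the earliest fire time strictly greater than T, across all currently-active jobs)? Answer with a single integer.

Answer: 96

Derivation:
Op 1: register job_A */3 -> active={job_A:*/3}
Op 2: register job_C */18 -> active={job_A:*/3, job_C:*/18}
Op 3: register job_C */14 -> active={job_A:*/3, job_C:*/14}
Op 4: register job_B */10 -> active={job_A:*/3, job_B:*/10, job_C:*/14}
Op 5: register job_B */4 -> active={job_A:*/3, job_B:*/4, job_C:*/14}
Op 6: register job_A */13 -> active={job_A:*/13, job_B:*/4, job_C:*/14}
Op 7: unregister job_A -> active={job_B:*/4, job_C:*/14}
Op 8: register job_A */9 -> active={job_A:*/9, job_B:*/4, job_C:*/14}
Op 9: register job_C */13 -> active={job_A:*/9, job_B:*/4, job_C:*/13}
Op 10: register job_B */8 -> active={job_A:*/9, job_B:*/8, job_C:*/13}
  job_A: interval 9, next fire after T=95 is 99
  job_B: interval 8, next fire after T=95 is 96
  job_C: interval 13, next fire after T=95 is 104
Earliest fire time = 96 (job job_B)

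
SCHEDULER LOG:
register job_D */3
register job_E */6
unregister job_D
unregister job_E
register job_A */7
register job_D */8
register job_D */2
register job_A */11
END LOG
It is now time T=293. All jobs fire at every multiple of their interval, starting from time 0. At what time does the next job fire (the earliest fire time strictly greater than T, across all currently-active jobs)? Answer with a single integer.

Op 1: register job_D */3 -> active={job_D:*/3}
Op 2: register job_E */6 -> active={job_D:*/3, job_E:*/6}
Op 3: unregister job_D -> active={job_E:*/6}
Op 4: unregister job_E -> active={}
Op 5: register job_A */7 -> active={job_A:*/7}
Op 6: register job_D */8 -> active={job_A:*/7, job_D:*/8}
Op 7: register job_D */2 -> active={job_A:*/7, job_D:*/2}
Op 8: register job_A */11 -> active={job_A:*/11, job_D:*/2}
  job_A: interval 11, next fire after T=293 is 297
  job_D: interval 2, next fire after T=293 is 294
Earliest fire time = 294 (job job_D)

Answer: 294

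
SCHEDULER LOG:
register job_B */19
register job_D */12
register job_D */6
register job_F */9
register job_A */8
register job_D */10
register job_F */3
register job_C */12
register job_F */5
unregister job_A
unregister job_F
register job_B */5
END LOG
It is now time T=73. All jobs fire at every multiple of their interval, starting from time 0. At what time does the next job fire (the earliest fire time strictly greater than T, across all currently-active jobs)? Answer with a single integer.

Op 1: register job_B */19 -> active={job_B:*/19}
Op 2: register job_D */12 -> active={job_B:*/19, job_D:*/12}
Op 3: register job_D */6 -> active={job_B:*/19, job_D:*/6}
Op 4: register job_F */9 -> active={job_B:*/19, job_D:*/6, job_F:*/9}
Op 5: register job_A */8 -> active={job_A:*/8, job_B:*/19, job_D:*/6, job_F:*/9}
Op 6: register job_D */10 -> active={job_A:*/8, job_B:*/19, job_D:*/10, job_F:*/9}
Op 7: register job_F */3 -> active={job_A:*/8, job_B:*/19, job_D:*/10, job_F:*/3}
Op 8: register job_C */12 -> active={job_A:*/8, job_B:*/19, job_C:*/12, job_D:*/10, job_F:*/3}
Op 9: register job_F */5 -> active={job_A:*/8, job_B:*/19, job_C:*/12, job_D:*/10, job_F:*/5}
Op 10: unregister job_A -> active={job_B:*/19, job_C:*/12, job_D:*/10, job_F:*/5}
Op 11: unregister job_F -> active={job_B:*/19, job_C:*/12, job_D:*/10}
Op 12: register job_B */5 -> active={job_B:*/5, job_C:*/12, job_D:*/10}
  job_B: interval 5, next fire after T=73 is 75
  job_C: interval 12, next fire after T=73 is 84
  job_D: interval 10, next fire after T=73 is 80
Earliest fire time = 75 (job job_B)

Answer: 75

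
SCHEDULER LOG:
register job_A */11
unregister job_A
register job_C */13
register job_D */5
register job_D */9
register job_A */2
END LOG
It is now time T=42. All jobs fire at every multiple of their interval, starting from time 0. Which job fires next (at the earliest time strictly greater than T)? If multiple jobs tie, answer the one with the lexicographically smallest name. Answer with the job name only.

Op 1: register job_A */11 -> active={job_A:*/11}
Op 2: unregister job_A -> active={}
Op 3: register job_C */13 -> active={job_C:*/13}
Op 4: register job_D */5 -> active={job_C:*/13, job_D:*/5}
Op 5: register job_D */9 -> active={job_C:*/13, job_D:*/9}
Op 6: register job_A */2 -> active={job_A:*/2, job_C:*/13, job_D:*/9}
  job_A: interval 2, next fire after T=42 is 44
  job_C: interval 13, next fire after T=42 is 52
  job_D: interval 9, next fire after T=42 is 45
Earliest = 44, winner (lex tiebreak) = job_A

Answer: job_A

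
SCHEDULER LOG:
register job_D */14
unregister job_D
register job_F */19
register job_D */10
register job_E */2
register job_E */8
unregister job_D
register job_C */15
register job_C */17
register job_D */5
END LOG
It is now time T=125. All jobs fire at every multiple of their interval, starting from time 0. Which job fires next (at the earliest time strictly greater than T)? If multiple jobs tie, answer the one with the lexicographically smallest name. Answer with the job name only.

Op 1: register job_D */14 -> active={job_D:*/14}
Op 2: unregister job_D -> active={}
Op 3: register job_F */19 -> active={job_F:*/19}
Op 4: register job_D */10 -> active={job_D:*/10, job_F:*/19}
Op 5: register job_E */2 -> active={job_D:*/10, job_E:*/2, job_F:*/19}
Op 6: register job_E */8 -> active={job_D:*/10, job_E:*/8, job_F:*/19}
Op 7: unregister job_D -> active={job_E:*/8, job_F:*/19}
Op 8: register job_C */15 -> active={job_C:*/15, job_E:*/8, job_F:*/19}
Op 9: register job_C */17 -> active={job_C:*/17, job_E:*/8, job_F:*/19}
Op 10: register job_D */5 -> active={job_C:*/17, job_D:*/5, job_E:*/8, job_F:*/19}
  job_C: interval 17, next fire after T=125 is 136
  job_D: interval 5, next fire after T=125 is 130
  job_E: interval 8, next fire after T=125 is 128
  job_F: interval 19, next fire after T=125 is 133
Earliest = 128, winner (lex tiebreak) = job_E

Answer: job_E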